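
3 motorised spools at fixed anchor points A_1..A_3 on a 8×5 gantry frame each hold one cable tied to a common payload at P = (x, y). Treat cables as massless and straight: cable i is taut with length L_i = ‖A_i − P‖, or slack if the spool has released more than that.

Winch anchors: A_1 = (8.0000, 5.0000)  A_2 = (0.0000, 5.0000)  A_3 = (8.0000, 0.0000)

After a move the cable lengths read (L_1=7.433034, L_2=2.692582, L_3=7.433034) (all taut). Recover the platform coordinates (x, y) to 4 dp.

expand ‖A_i−P‖²=L_i² and subtract eq 1 (c_i ≔ ‖A_i‖²−L_i²)
c_1 = 64.0000+25.0000−55.2500 = 33.7500
eq1−eq2 → [16.0000  0.0000]·P = 16.0000
eq1−eq3 → [0.0000  10.0000]·P = 25.0000
2×2 solve → P = (1.0000, 2.5000)

(1.0000, 2.5000)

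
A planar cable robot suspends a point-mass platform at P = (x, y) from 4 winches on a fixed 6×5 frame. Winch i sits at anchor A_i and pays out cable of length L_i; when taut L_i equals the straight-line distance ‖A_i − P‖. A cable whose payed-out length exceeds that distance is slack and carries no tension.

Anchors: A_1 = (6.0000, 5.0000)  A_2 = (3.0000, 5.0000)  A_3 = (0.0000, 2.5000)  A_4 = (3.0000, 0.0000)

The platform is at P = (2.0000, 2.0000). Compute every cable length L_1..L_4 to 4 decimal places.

(5.0000, 3.1623, 2.0616, 2.2361)

L_1 = √((6.0000−2.0000)² + (5.0000−2.0000)²) = 5.0000
L_2 = √((3.0000−2.0000)² + (5.0000−2.0000)²) = 3.1623
L_3 = √((0.0000−2.0000)² + (2.5000−2.0000)²) = 2.0616
L_4 = √((3.0000−2.0000)² + (0.0000−2.0000)²) = 2.2361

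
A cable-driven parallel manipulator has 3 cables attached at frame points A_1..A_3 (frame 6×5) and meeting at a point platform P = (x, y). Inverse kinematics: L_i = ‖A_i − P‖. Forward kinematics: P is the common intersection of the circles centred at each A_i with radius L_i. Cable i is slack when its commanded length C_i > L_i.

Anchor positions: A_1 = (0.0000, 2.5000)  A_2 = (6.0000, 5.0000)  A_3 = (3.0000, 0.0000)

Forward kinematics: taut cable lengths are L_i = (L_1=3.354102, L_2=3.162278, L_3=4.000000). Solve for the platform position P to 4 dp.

(3.0000, 4.0000)

expand ‖A_i−P‖²=L_i² and subtract eq 1 (q_i ≔ ‖A_i‖²−L_i²)
q_1 = 0.0000+6.2500−11.2500 = -5.0000
eq1−eq2 → [-12.0000  -5.0000]·P = -56.0000
eq1−eq3 → [-6.0000  5.0000]·P = 2.0000
2×2 solve → P = (3.0000, 4.0000)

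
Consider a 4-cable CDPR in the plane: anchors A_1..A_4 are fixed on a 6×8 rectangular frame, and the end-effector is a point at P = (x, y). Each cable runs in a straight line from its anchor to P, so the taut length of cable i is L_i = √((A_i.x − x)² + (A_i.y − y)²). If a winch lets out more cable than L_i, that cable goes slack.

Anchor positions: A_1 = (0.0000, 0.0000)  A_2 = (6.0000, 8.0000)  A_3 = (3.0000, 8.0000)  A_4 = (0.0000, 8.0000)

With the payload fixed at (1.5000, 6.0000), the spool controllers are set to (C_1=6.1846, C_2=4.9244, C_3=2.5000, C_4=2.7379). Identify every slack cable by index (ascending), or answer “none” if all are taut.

4

cable 1: L_1 = ‖A_1−P‖ = 6.1847;  C_1 = 6.1846 → taut
cable 2: L_2 = ‖A_2−P‖ = 4.9244;  C_2 = 4.9244 → taut
cable 3: L_3 = ‖A_3−P‖ = 2.5000;  C_3 = 2.5000 → taut
cable 4: L_4 = ‖A_4−P‖ = 2.5000;  C_4 = 2.7379 → slack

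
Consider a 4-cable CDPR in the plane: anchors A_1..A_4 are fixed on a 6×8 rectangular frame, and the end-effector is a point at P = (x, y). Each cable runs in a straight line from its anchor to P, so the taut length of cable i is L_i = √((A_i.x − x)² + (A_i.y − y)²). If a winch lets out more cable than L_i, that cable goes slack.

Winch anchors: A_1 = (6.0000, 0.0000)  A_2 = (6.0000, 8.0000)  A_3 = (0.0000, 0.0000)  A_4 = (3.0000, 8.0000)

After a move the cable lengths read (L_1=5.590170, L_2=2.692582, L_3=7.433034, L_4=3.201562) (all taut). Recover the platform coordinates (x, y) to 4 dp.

each cable: (A_i−P)·(A_i−P) = L_i²; let c_i = ‖A_i‖²−L_i²
c_1 = 36.0000+0.0000−31.2500 = 4.7500
row 1: 0.0000x − 16.0000y = -88.0000  (c_2=92.7500)
row 2: 12.0000x + 0.0000y = 60.0000  (c_3=-55.2500)
row 3: 6.0000x − 16.0000y = -58.0000  (c_4=62.7500)
Cramer on rows 1–2 → x = 5.0000, y = 5.5000
check cable 4: ‖A_4−P‖² = 10.2500 ≈ L_4² = 10.2500 ✓

(5.0000, 5.5000)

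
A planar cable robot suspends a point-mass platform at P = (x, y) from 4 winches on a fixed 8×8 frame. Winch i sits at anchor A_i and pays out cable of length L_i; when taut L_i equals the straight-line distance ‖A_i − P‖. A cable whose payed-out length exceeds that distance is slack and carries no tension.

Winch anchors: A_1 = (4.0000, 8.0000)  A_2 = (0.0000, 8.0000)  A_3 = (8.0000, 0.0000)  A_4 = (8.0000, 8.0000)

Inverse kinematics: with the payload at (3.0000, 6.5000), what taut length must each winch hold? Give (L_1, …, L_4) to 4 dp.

(1.8028, 3.3541, 8.2006, 5.2202)

L_1: Δ = A_1−P = (1.0000, 1.5000) → ‖Δ‖ = √3.2500 = 1.8028
L_2: Δ = A_2−P = (-3.0000, 1.5000) → ‖Δ‖ = √11.2500 = 3.3541
L_3: Δ = A_3−P = (5.0000, -6.5000) → ‖Δ‖ = √67.2500 = 8.2006
L_4: Δ = A_4−P = (5.0000, 1.5000) → ‖Δ‖ = √27.2500 = 5.2202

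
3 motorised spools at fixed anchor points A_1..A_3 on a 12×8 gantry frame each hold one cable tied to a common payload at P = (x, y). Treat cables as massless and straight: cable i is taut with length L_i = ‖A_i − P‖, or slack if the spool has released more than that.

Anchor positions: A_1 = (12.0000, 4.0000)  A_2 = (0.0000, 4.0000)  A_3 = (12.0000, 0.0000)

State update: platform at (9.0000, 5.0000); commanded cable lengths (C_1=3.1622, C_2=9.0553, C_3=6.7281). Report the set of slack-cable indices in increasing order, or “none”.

i=1: geometric 3.1623 vs commanded 3.1622 ⇒ taut
i=2: geometric 9.0554 vs commanded 9.0553 ⇒ taut
i=3: geometric 5.8310 vs commanded 6.7281 ⇒ slack

3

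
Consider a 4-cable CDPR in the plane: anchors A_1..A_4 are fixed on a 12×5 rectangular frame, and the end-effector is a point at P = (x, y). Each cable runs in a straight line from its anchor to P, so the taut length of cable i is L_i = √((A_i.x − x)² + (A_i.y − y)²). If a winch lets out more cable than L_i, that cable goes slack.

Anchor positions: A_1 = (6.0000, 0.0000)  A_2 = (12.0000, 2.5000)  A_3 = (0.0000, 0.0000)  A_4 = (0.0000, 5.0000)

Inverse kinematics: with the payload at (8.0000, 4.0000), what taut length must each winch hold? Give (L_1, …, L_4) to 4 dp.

L_1: Δ = A_1−P = (-2.0000, -4.0000) → ‖Δ‖ = √20.0000 = 4.4721
L_2: Δ = A_2−P = (4.0000, -1.5000) → ‖Δ‖ = √18.2500 = 4.2720
L_3: Δ = A_3−P = (-8.0000, -4.0000) → ‖Δ‖ = √80.0000 = 8.9443
L_4: Δ = A_4−P = (-8.0000, 1.0000) → ‖Δ‖ = √65.0000 = 8.0623

(4.4721, 4.2720, 8.9443, 8.0623)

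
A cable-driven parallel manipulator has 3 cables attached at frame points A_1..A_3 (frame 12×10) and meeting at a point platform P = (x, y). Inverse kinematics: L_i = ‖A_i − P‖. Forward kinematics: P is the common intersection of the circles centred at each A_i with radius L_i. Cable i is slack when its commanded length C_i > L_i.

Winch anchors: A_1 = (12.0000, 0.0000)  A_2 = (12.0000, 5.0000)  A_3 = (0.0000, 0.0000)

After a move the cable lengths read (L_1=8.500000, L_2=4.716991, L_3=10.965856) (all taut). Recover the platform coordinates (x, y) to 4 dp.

each cable: (A_i−P)·(A_i−P) = L_i²; let k_i = ‖A_i‖²−L_i²
k_1 = 144.0000+0.0000−72.2500 = 71.7500
row 1: 0.0000x − 10.0000y = -75.0000  (k_2=146.7500)
row 2: 24.0000x + 0.0000y = 192.0000  (k_3=-120.2500)
Cramer on rows 1–2 → x = 8.0000, y = 7.5000

(8.0000, 7.5000)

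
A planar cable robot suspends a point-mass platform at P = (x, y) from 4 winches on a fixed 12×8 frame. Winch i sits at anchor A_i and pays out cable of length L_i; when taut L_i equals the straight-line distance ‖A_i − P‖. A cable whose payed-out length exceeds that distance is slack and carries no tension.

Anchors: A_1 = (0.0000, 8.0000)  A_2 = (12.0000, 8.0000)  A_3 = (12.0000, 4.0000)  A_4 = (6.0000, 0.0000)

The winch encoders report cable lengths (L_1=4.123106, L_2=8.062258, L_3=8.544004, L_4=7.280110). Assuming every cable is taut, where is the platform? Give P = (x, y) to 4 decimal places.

(4.0000, 7.0000)

circle eqns → linear via eq_j − eq_1; set c_j = A_j·A_j − L_j²
c_1 = 0.0000+64.0000−17.0000 = 47.0000
-24.0000·x + 0.0000·y = c_1−c_2 = -96.0000
-24.0000·x + 8.0000·y = c_1−c_3 = -40.0000
-12.0000·x + 16.0000·y = c_1−c_4 = 64.0000
solve first two rows → x=4.0000, y=7.0000
check cable 4: ‖A_4−P‖² = 53.0000 ≈ L_4² = 53.0000 ✓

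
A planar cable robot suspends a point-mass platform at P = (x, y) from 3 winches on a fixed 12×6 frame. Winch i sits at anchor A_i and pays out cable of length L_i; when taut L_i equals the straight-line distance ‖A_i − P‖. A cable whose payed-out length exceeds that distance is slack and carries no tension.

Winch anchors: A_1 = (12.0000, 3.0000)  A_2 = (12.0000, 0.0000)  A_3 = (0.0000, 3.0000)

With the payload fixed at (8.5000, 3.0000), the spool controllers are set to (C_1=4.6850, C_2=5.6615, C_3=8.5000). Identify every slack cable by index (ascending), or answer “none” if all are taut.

1, 2

i=1: geometric 3.5000 vs commanded 4.6850 ⇒ slack
i=2: geometric 4.6098 vs commanded 5.6615 ⇒ slack
i=3: geometric 8.5000 vs commanded 8.5000 ⇒ taut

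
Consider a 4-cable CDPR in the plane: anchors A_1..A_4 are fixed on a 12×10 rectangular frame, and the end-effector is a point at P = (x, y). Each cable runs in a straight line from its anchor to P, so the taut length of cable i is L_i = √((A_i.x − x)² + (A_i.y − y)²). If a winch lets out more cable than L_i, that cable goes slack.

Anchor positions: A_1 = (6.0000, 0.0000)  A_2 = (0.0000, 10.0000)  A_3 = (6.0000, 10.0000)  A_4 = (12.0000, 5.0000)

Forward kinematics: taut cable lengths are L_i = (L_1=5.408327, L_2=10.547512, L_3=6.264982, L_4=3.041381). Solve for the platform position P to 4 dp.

each cable: (A_i−P)·(A_i−P) = L_i²; let q_i = ‖A_i‖²−L_i²
q_1 = 36.0000+0.0000−29.2500 = 6.7500
row 1: 12.0000x − 20.0000y = 18.0000  (q_2=-11.2500)
row 2: 0.0000x − 20.0000y = -90.0000  (q_3=96.7500)
row 3: -12.0000x − 10.0000y = -153.0000  (q_4=159.7500)
Cramer on rows 1–2 → x = 9.0000, y = 4.5000
check cable 4: ‖A_4−P‖² = 9.2500 ≈ L_4² = 9.2500 ✓

(9.0000, 4.5000)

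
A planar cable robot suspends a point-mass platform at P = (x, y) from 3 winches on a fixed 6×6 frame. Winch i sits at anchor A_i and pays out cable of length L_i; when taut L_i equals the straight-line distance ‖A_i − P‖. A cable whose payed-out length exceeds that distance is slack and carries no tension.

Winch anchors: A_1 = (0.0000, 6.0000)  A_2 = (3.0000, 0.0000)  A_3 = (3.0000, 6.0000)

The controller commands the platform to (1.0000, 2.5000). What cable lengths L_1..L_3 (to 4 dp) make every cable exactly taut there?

(3.6401, 3.2016, 4.0311)

L_1 = √((0.0000−1.0000)² + (6.0000−2.5000)²) = 3.6401
L_2 = √((3.0000−1.0000)² + (0.0000−2.5000)²) = 3.2016
L_3 = √((3.0000−1.0000)² + (6.0000−2.5000)²) = 4.0311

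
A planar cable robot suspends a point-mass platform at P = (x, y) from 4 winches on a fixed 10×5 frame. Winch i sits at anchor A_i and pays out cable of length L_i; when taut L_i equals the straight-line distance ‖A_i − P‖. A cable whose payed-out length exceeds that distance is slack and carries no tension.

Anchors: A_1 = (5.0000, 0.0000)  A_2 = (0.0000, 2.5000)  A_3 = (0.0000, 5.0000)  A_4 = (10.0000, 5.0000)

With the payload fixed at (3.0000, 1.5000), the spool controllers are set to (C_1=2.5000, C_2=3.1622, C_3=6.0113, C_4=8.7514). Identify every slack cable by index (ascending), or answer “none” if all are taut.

cable 1: L_1 = ‖A_1−P‖ = 2.5000;  C_1 = 2.5000 → taut
cable 2: L_2 = ‖A_2−P‖ = 3.1623;  C_2 = 3.1622 → taut
cable 3: L_3 = ‖A_3−P‖ = 4.6098;  C_3 = 6.0113 → slack
cable 4: L_4 = ‖A_4−P‖ = 7.8262;  C_4 = 8.7514 → slack

3, 4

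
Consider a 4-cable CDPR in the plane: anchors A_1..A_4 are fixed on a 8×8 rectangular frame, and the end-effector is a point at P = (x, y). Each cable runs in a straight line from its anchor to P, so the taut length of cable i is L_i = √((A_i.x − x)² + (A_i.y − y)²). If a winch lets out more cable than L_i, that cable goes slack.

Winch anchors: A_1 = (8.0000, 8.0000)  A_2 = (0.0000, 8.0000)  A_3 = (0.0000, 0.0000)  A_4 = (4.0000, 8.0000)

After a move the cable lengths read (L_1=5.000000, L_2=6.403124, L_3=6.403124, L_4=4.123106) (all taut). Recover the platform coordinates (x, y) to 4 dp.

(5.0000, 4.0000)

each cable: (A_i−P)·(A_i−P) = L_i²; let k_i = ‖A_i‖²−L_i²
k_1 = 64.0000+64.0000−25.0000 = 103.0000
row 1: 16.0000x + 0.0000y = 80.0000  (k_2=23.0000)
row 2: 16.0000x + 16.0000y = 144.0000  (k_3=-41.0000)
row 3: 8.0000x + 0.0000y = 40.0000  (k_4=63.0000)
Cramer on rows 1–2 → x = 5.0000, y = 4.0000
check cable 4: ‖A_4−P‖² = 17.0000 ≈ L_4² = 17.0000 ✓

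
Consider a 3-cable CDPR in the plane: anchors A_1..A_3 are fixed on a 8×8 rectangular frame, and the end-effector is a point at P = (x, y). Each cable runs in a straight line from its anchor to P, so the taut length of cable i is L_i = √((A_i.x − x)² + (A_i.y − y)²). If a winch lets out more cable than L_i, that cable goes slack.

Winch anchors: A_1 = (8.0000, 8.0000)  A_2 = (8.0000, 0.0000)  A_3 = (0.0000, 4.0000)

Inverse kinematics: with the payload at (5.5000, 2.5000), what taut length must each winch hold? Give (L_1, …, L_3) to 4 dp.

cable 1: Δx=2.5000, Δy=5.5000; L_1 = √(Δx²+Δy²) = 6.0415
cable 2: Δx=2.5000, Δy=-2.5000; L_2 = √(Δx²+Δy²) = 3.5355
cable 3: Δx=-5.5000, Δy=1.5000; L_3 = √(Δx²+Δy²) = 5.7009

(6.0415, 3.5355, 5.7009)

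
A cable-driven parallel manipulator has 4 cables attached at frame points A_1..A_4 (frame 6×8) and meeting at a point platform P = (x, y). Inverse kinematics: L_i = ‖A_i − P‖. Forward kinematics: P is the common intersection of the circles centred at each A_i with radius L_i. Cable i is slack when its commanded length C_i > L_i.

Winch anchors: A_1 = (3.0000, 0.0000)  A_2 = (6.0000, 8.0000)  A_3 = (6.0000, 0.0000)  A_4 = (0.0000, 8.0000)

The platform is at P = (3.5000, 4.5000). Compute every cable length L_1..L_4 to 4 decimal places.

(4.5277, 4.3012, 5.1478, 4.9497)

L_1: Δ = A_1−P = (-0.5000, -4.5000) → ‖Δ‖ = √20.5000 = 4.5277
L_2: Δ = A_2−P = (2.5000, 3.5000) → ‖Δ‖ = √18.5000 = 4.3012
L_3: Δ = A_3−P = (2.5000, -4.5000) → ‖Δ‖ = √26.5000 = 5.1478
L_4: Δ = A_4−P = (-3.5000, 3.5000) → ‖Δ‖ = √24.5000 = 4.9497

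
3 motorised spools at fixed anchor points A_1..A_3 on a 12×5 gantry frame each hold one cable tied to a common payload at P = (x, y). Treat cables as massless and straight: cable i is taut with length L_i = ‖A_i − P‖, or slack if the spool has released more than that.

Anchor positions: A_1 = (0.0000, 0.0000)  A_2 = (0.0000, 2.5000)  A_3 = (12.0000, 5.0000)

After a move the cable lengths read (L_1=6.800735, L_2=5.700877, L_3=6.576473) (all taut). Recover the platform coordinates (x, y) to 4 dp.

each cable: (A_i−P)·(A_i−P) = L_i²; let k_i = ‖A_i‖²−L_i²
k_1 = 0.0000+0.0000−46.2500 = -46.2500
row 1: 0.0000x − 5.0000y = -20.0000  (k_2=-26.2500)
row 2: -24.0000x − 10.0000y = -172.0000  (k_3=125.7500)
Cramer on rows 1–2 → x = 5.5000, y = 4.0000

(5.5000, 4.0000)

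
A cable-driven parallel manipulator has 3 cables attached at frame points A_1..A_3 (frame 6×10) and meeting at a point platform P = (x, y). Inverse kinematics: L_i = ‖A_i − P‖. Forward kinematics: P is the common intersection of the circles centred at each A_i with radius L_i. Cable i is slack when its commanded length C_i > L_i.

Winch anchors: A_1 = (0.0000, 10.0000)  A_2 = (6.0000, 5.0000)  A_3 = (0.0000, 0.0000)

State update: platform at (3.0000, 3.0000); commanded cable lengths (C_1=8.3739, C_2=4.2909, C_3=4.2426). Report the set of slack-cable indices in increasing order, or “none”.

i=1: geometric 7.6158 vs commanded 8.3739 ⇒ slack
i=2: geometric 3.6056 vs commanded 4.2909 ⇒ slack
i=3: geometric 4.2426 vs commanded 4.2426 ⇒ taut

1, 2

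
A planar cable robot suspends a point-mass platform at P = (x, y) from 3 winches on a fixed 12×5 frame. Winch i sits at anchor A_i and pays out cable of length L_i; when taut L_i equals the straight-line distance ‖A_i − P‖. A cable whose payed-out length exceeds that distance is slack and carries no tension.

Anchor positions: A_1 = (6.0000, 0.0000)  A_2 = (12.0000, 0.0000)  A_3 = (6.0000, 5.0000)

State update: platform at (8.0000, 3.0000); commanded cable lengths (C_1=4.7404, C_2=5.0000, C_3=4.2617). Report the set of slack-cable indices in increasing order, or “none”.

cable 1: L_1 = ‖A_1−P‖ = 3.6056;  C_1 = 4.7404 → slack
cable 2: L_2 = ‖A_2−P‖ = 5.0000;  C_2 = 5.0000 → taut
cable 3: L_3 = ‖A_3−P‖ = 2.8284;  C_3 = 4.2617 → slack

1, 3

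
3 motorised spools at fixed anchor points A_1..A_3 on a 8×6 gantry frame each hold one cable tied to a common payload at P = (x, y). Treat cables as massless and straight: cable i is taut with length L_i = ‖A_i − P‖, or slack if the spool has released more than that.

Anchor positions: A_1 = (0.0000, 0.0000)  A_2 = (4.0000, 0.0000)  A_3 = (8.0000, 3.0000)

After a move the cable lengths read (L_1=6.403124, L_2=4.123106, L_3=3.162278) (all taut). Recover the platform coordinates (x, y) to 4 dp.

expand ‖A_i−P‖²=L_i² and subtract eq 1 (k_i ≔ ‖A_i‖²−L_i²)
k_1 = 0.0000+0.0000−41.0000 = -41.0000
eq1−eq2 → [-8.0000  0.0000]·P = -40.0000
eq1−eq3 → [-16.0000  -6.0000]·P = -104.0000
2×2 solve → P = (5.0000, 4.0000)

(5.0000, 4.0000)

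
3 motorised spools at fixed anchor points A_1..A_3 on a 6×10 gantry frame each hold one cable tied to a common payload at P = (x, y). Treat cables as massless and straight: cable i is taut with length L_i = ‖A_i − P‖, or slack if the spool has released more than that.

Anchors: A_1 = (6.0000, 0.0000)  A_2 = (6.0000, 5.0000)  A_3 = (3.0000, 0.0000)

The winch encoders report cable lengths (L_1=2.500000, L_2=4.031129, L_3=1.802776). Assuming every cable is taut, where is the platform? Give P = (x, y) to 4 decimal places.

(4.0000, 1.5000)

each cable: (A_i−P)·(A_i−P) = L_i²; let k_i = ‖A_i‖²−L_i²
k_1 = 36.0000+0.0000−6.2500 = 29.7500
row 1: 0.0000x − 10.0000y = -15.0000  (k_2=44.7500)
row 2: 6.0000x + 0.0000y = 24.0000  (k_3=5.7500)
Cramer on rows 1–2 → x = 4.0000, y = 1.5000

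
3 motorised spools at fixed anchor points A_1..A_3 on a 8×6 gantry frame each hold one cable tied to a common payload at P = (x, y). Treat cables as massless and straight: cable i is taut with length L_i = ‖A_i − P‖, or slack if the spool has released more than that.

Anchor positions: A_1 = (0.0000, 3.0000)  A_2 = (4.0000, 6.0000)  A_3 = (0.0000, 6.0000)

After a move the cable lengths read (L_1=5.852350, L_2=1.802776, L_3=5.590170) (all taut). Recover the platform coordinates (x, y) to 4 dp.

(5.5000, 5.0000)

expand ‖A_i−P‖²=L_i² and subtract eq 1 (q_i ≔ ‖A_i‖²−L_i²)
q_1 = 0.0000+9.0000−34.2500 = -25.2500
eq1−eq2 → [-8.0000  -6.0000]·P = -74.0000
eq1−eq3 → [0.0000  -6.0000]·P = -30.0000
2×2 solve → P = (5.5000, 5.0000)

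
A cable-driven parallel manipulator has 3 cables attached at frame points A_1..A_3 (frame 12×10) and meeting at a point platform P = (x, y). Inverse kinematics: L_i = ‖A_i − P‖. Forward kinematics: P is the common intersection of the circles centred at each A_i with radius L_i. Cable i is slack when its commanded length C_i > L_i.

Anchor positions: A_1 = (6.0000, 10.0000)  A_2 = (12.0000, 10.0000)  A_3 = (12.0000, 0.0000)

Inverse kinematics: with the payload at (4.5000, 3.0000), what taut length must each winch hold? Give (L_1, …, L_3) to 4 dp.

L_1 = √((6.0000−4.5000)² + (10.0000−3.0000)²) = 7.1589
L_2 = √((12.0000−4.5000)² + (10.0000−3.0000)²) = 10.2591
L_3 = √((12.0000−4.5000)² + (0.0000−3.0000)²) = 8.0777

(7.1589, 10.2591, 8.0777)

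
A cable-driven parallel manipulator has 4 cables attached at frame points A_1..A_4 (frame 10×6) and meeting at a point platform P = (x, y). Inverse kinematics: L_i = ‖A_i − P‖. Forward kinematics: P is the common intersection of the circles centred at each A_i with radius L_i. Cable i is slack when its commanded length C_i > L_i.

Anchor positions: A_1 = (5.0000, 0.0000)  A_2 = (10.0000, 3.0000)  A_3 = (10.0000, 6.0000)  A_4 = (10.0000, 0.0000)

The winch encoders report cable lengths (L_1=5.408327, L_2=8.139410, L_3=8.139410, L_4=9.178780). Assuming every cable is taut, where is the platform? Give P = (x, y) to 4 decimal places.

expand ‖A_i−P‖²=L_i² and subtract eq 1 (k_i ≔ ‖A_i‖²−L_i²)
k_1 = 25.0000+0.0000−29.2500 = -4.2500
eq1−eq2 → [-10.0000  -6.0000]·P = -47.0000
eq1−eq3 → [-10.0000  -12.0000]·P = -74.0000
eq1−eq4 → [-10.0000  0.0000]·P = -20.0000
2×2 solve → P = (2.0000, 4.5000)
check cable 4: ‖A_4−P‖² = 84.2500 ≈ L_4² = 84.2500 ✓

(2.0000, 4.5000)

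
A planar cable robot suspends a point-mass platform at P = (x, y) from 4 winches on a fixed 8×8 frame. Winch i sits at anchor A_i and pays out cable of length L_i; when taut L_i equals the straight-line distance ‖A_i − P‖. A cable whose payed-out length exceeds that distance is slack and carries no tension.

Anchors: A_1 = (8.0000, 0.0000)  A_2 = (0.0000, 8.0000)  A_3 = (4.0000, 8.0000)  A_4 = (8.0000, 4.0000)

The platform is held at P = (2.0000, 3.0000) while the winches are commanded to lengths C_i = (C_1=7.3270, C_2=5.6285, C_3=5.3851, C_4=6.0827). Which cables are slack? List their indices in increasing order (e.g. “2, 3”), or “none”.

1, 2

cable 1: √((6.0000)²+(-3.0000)²)=6.7082, C_1=7.3270: slack
cable 2: √((-2.0000)²+(5.0000)²)=5.3852, C_2=5.6285: slack
cable 3: √((2.0000)²+(5.0000)²)=5.3852, C_3=5.3851: taut
cable 4: √((6.0000)²+(1.0000)²)=6.0828, C_4=6.0827: taut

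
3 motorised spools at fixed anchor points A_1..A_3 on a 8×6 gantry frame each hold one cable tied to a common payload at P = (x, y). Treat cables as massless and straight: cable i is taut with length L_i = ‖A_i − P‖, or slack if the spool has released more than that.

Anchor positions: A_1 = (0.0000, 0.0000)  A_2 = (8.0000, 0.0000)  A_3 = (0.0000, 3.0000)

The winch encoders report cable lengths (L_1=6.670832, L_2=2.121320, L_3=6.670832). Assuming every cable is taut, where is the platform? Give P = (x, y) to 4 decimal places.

circle eqns → linear via eq_j − eq_1; set k_j = A_j·A_j − L_j²
k_1 = 0.0000+0.0000−44.5000 = -44.5000
-16.0000·x + 0.0000·y = k_1−k_2 = -104.0000
0.0000·x − 6.0000·y = k_1−k_3 = -9.0000
solve first two rows → x=6.5000, y=1.5000

(6.5000, 1.5000)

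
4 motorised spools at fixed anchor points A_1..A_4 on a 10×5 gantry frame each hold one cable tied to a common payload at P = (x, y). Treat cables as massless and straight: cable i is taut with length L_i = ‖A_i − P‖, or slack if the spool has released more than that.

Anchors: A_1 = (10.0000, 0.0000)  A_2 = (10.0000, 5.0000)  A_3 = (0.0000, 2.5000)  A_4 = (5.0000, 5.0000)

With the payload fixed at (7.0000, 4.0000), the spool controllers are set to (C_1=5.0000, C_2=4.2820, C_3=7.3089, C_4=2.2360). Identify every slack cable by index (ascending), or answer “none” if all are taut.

2, 3

cable 1: √((3.0000)²+(-4.0000)²)=5.0000, C_1=5.0000: taut
cable 2: √((3.0000)²+(1.0000)²)=3.1623, C_2=4.2820: slack
cable 3: √((-7.0000)²+(-1.5000)²)=7.1589, C_3=7.3089: slack
cable 4: √((-2.0000)²+(1.0000)²)=2.2361, C_4=2.2360: taut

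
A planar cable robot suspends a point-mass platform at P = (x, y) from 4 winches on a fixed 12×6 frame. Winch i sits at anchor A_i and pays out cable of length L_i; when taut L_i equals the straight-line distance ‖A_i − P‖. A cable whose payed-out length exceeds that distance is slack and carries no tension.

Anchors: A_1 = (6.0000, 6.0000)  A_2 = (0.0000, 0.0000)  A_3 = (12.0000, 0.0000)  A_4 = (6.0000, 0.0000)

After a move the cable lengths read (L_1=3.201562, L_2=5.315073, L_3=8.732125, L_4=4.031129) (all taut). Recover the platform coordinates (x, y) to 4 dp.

circle eqns → linear via eq_j − eq_1; set q_j = A_j·A_j − L_j²
q_1 = 36.0000+36.0000−10.2500 = 61.7500
12.0000·x + 12.0000·y = q_1−q_2 = 90.0000
-12.0000·x + 12.0000·y = q_1−q_3 = -6.0000
0.0000·x + 12.0000·y = q_1−q_4 = 42.0000
solve first two rows → x=4.0000, y=3.5000
check cable 4: ‖A_4−P‖² = 16.2500 ≈ L_4² = 16.2500 ✓

(4.0000, 3.5000)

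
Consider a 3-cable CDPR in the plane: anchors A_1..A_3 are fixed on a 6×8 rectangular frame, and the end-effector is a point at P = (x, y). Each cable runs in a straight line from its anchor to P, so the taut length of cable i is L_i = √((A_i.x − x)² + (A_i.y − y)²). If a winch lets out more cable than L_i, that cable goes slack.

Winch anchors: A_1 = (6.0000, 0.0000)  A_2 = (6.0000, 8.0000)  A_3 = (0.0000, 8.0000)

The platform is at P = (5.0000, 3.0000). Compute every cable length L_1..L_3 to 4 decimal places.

L_1: Δ = A_1−P = (1.0000, -3.0000) → ‖Δ‖ = √10.0000 = 3.1623
L_2: Δ = A_2−P = (1.0000, 5.0000) → ‖Δ‖ = √26.0000 = 5.0990
L_3: Δ = A_3−P = (-5.0000, 5.0000) → ‖Δ‖ = √50.0000 = 7.0711

(3.1623, 5.0990, 7.0711)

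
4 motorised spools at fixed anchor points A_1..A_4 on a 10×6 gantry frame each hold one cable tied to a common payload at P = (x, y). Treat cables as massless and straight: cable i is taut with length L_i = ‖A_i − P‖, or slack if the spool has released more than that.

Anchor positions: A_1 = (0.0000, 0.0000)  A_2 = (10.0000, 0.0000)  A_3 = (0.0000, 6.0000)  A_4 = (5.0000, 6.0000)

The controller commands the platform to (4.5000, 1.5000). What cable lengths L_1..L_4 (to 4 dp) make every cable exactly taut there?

L_1: Δ = A_1−P = (-4.5000, -1.5000) → ‖Δ‖ = √22.5000 = 4.7434
L_2: Δ = A_2−P = (5.5000, -1.5000) → ‖Δ‖ = √32.5000 = 5.7009
L_3: Δ = A_3−P = (-4.5000, 4.5000) → ‖Δ‖ = √40.5000 = 6.3640
L_4: Δ = A_4−P = (0.5000, 4.5000) → ‖Δ‖ = √20.5000 = 4.5277

(4.7434, 5.7009, 6.3640, 4.5277)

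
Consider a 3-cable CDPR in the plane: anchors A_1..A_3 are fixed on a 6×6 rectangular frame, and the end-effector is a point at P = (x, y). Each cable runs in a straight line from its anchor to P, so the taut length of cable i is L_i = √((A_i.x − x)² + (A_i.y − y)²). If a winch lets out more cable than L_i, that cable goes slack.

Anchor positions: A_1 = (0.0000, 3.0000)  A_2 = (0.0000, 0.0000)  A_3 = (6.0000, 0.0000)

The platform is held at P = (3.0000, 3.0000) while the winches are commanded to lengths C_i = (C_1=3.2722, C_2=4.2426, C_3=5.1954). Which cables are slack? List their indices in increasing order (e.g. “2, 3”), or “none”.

1, 3

i=1: geometric 3.0000 vs commanded 3.2722 ⇒ slack
i=2: geometric 4.2426 vs commanded 4.2426 ⇒ taut
i=3: geometric 4.2426 vs commanded 5.1954 ⇒ slack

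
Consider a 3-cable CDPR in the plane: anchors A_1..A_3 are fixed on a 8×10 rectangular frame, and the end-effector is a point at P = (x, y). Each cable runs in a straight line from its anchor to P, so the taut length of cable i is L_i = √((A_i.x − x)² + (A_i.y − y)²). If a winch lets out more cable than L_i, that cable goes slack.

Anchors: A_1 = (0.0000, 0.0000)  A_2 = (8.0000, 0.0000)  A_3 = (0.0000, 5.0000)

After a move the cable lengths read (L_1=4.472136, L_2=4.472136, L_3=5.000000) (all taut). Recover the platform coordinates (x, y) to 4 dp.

(4.0000, 2.0000)

each cable: (A_i−P)·(A_i−P) = L_i²; let k_i = ‖A_i‖²−L_i²
k_1 = 0.0000+0.0000−20.0000 = -20.0000
row 1: -16.0000x + 0.0000y = -64.0000  (k_2=44.0000)
row 2: 0.0000x − 10.0000y = -20.0000  (k_3=0.0000)
Cramer on rows 1–2 → x = 4.0000, y = 2.0000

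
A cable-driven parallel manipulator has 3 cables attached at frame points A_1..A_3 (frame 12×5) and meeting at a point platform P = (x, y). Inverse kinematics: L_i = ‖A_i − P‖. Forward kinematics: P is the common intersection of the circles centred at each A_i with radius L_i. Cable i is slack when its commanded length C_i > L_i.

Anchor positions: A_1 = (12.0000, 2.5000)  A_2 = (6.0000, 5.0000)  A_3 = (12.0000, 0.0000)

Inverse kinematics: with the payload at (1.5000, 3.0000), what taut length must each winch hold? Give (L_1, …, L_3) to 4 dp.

(10.5119, 4.9244, 10.9202)

L_1 = √((12.0000−1.5000)² + (2.5000−3.0000)²) = 10.5119
L_2 = √((6.0000−1.5000)² + (5.0000−3.0000)²) = 4.9244
L_3 = √((12.0000−1.5000)² + (0.0000−3.0000)²) = 10.9202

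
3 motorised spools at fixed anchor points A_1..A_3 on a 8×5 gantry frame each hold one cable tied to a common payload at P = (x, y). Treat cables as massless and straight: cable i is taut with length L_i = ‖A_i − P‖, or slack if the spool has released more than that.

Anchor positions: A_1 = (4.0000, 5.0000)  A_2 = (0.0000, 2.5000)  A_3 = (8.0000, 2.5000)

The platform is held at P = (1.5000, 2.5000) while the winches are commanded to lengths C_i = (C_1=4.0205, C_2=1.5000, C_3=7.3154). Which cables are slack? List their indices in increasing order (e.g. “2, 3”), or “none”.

cable 1: L_1 = ‖A_1−P‖ = 3.5355;  C_1 = 4.0205 → slack
cable 2: L_2 = ‖A_2−P‖ = 1.5000;  C_2 = 1.5000 → taut
cable 3: L_3 = ‖A_3−P‖ = 6.5000;  C_3 = 7.3154 → slack

1, 3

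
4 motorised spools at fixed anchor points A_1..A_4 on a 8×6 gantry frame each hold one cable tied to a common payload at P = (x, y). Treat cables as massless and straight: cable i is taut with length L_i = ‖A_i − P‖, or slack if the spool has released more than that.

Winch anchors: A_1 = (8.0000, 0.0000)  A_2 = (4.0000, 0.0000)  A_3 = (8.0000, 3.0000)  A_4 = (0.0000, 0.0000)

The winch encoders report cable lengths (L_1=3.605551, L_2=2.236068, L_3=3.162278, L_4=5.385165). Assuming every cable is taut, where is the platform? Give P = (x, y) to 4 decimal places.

each cable: (A_i−P)·(A_i−P) = L_i²; let c_i = ‖A_i‖²−L_i²
c_1 = 64.0000+0.0000−13.0000 = 51.0000
row 1: 8.0000x + 0.0000y = 40.0000  (c_2=11.0000)
row 2: 0.0000x − 6.0000y = -12.0000  (c_3=63.0000)
row 3: 16.0000x + 0.0000y = 80.0000  (c_4=-29.0000)
Cramer on rows 1–2 → x = 5.0000, y = 2.0000
check cable 4: ‖A_4−P‖² = 29.0000 ≈ L_4² = 29.0000 ✓

(5.0000, 2.0000)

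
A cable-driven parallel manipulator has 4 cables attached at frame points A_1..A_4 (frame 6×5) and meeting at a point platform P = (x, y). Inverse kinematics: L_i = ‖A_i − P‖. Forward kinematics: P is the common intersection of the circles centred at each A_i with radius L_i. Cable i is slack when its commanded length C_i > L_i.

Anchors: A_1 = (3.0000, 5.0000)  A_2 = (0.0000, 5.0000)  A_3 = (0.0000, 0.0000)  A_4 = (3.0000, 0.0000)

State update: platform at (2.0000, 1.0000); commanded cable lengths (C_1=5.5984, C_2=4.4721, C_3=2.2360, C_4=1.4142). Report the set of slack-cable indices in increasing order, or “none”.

1

cable 1: √((1.0000)²+(4.0000)²)=4.1231, C_1=5.5984: slack
cable 2: √((-2.0000)²+(4.0000)²)=4.4721, C_2=4.4721: taut
cable 3: √((-2.0000)²+(-1.0000)²)=2.2361, C_3=2.2360: taut
cable 4: √((1.0000)²+(-1.0000)²)=1.4142, C_4=1.4142: taut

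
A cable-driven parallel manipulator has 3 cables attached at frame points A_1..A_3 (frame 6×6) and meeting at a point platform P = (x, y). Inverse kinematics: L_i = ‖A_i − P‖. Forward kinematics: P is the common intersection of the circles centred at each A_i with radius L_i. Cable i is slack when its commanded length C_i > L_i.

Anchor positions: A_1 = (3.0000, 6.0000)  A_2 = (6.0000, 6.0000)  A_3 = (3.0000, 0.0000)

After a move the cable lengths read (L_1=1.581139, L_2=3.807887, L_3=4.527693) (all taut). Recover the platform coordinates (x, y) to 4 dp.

expand ‖A_i−P‖²=L_i² and subtract eq 1 (k_i ≔ ‖A_i‖²−L_i²)
k_1 = 9.0000+36.0000−2.5000 = 42.5000
eq1−eq2 → [-6.0000  0.0000]·P = -15.0000
eq1−eq3 → [0.0000  12.0000]·P = 54.0000
2×2 solve → P = (2.5000, 4.5000)

(2.5000, 4.5000)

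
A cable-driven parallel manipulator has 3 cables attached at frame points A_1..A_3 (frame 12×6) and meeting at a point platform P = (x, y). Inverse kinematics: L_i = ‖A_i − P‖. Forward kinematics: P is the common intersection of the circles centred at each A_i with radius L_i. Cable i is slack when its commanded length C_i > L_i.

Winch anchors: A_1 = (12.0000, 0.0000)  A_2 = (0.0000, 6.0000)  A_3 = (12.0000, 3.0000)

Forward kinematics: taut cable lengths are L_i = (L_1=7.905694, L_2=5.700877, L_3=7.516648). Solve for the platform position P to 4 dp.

each cable: (A_i−P)·(A_i−P) = L_i²; let q_i = ‖A_i‖²−L_i²
q_1 = 144.0000+0.0000−62.5000 = 81.5000
row 1: 24.0000x − 12.0000y = 78.0000  (q_2=3.5000)
row 2: 0.0000x − 6.0000y = -15.0000  (q_3=96.5000)
Cramer on rows 1–2 → x = 4.5000, y = 2.5000

(4.5000, 2.5000)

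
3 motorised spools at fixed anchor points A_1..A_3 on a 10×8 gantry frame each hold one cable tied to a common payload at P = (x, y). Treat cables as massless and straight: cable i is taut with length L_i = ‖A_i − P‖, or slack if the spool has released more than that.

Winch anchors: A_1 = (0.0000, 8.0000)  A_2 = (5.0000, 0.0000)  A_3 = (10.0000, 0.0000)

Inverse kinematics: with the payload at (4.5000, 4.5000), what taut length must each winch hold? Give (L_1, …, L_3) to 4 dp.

cable 1: Δx=-4.5000, Δy=3.5000; L_1 = √(Δx²+Δy²) = 5.7009
cable 2: Δx=0.5000, Δy=-4.5000; L_2 = √(Δx²+Δy²) = 4.5277
cable 3: Δx=5.5000, Δy=-4.5000; L_3 = √(Δx²+Δy²) = 7.1063

(5.7009, 4.5277, 7.1063)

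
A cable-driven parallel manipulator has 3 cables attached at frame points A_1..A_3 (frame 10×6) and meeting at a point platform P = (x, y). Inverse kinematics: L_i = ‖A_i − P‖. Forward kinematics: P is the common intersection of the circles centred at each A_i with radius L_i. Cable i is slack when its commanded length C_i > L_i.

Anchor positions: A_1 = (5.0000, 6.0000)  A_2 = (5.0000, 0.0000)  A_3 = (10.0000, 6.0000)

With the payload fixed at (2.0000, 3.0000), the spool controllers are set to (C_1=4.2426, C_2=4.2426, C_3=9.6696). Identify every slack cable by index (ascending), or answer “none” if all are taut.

3

cable 1: √((3.0000)²+(3.0000)²)=4.2426, C_1=4.2426: taut
cable 2: √((3.0000)²+(-3.0000)²)=4.2426, C_2=4.2426: taut
cable 3: √((8.0000)²+(3.0000)²)=8.5440, C_3=9.6696: slack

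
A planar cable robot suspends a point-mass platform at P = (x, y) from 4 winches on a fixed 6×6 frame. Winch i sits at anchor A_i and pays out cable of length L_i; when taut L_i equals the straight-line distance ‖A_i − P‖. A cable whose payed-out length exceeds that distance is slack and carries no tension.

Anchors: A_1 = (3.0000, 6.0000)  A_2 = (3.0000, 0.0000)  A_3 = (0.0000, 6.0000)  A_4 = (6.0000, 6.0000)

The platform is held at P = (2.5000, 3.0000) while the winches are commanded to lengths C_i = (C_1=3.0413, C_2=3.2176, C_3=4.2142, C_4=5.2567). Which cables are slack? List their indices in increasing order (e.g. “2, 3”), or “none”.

cable 1: L_1 = ‖A_1−P‖ = 3.0414;  C_1 = 3.0413 → taut
cable 2: L_2 = ‖A_2−P‖ = 3.0414;  C_2 = 3.2176 → slack
cable 3: L_3 = ‖A_3−P‖ = 3.9051;  C_3 = 4.2142 → slack
cable 4: L_4 = ‖A_4−P‖ = 4.6098;  C_4 = 5.2567 → slack

2, 3, 4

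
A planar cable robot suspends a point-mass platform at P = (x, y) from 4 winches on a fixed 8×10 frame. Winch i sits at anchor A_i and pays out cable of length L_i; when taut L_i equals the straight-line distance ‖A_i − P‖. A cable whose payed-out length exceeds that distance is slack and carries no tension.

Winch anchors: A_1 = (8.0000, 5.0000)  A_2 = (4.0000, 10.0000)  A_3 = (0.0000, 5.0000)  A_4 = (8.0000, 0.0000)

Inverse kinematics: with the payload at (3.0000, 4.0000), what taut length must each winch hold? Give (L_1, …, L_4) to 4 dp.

(5.0990, 6.0828, 3.1623, 6.4031)

cable 1: Δx=5.0000, Δy=1.0000; L_1 = √(Δx²+Δy²) = 5.0990
cable 2: Δx=1.0000, Δy=6.0000; L_2 = √(Δx²+Δy²) = 6.0828
cable 3: Δx=-3.0000, Δy=1.0000; L_3 = √(Δx²+Δy²) = 3.1623
cable 4: Δx=5.0000, Δy=-4.0000; L_4 = √(Δx²+Δy²) = 6.4031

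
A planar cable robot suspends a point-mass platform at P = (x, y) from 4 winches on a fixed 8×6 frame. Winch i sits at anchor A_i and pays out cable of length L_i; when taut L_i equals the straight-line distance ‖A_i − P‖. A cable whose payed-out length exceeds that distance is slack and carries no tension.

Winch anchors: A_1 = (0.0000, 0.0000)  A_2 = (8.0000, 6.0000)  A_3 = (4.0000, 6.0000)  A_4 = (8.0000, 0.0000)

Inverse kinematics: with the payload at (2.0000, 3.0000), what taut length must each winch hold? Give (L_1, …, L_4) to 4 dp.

(3.6056, 6.7082, 3.6056, 6.7082)

L_1 = √((0.0000−2.0000)² + (0.0000−3.0000)²) = 3.6056
L_2 = √((8.0000−2.0000)² + (6.0000−3.0000)²) = 6.7082
L_3 = √((4.0000−2.0000)² + (6.0000−3.0000)²) = 3.6056
L_4 = √((8.0000−2.0000)² + (0.0000−3.0000)²) = 6.7082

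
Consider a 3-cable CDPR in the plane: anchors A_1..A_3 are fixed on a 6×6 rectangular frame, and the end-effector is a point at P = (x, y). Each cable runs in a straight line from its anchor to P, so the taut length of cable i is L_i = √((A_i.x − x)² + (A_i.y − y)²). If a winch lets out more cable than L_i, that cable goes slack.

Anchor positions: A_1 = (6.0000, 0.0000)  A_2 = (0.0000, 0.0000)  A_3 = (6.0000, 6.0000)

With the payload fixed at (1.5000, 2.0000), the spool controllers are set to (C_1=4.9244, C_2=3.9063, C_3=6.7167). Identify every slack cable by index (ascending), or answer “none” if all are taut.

2, 3

i=1: geometric 4.9244 vs commanded 4.9244 ⇒ taut
i=2: geometric 2.5000 vs commanded 3.9063 ⇒ slack
i=3: geometric 6.0208 vs commanded 6.7167 ⇒ slack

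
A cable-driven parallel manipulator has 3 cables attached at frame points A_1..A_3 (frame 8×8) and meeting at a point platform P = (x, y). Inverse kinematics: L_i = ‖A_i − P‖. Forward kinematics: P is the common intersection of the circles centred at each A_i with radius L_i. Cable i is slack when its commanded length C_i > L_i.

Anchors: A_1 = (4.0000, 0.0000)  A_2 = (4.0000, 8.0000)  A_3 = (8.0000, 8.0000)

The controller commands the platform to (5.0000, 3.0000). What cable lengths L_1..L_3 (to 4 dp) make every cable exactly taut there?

L_1: Δ = A_1−P = (-1.0000, -3.0000) → ‖Δ‖ = √10.0000 = 3.1623
L_2: Δ = A_2−P = (-1.0000, 5.0000) → ‖Δ‖ = √26.0000 = 5.0990
L_3: Δ = A_3−P = (3.0000, 5.0000) → ‖Δ‖ = √34.0000 = 5.8310

(3.1623, 5.0990, 5.8310)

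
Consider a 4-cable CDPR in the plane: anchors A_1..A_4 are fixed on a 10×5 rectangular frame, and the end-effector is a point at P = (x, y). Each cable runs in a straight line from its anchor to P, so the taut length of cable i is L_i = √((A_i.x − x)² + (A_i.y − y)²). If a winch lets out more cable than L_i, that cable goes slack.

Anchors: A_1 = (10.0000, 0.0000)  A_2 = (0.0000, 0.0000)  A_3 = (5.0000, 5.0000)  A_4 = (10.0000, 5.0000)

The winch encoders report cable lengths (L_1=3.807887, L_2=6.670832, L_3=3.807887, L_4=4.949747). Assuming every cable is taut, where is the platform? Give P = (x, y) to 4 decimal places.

(6.5000, 1.5000)

each cable: (A_i−P)·(A_i−P) = L_i²; let q_i = ‖A_i‖²−L_i²
q_1 = 100.0000+0.0000−14.5000 = 85.5000
row 1: 20.0000x + 0.0000y = 130.0000  (q_2=-44.5000)
row 2: 10.0000x − 10.0000y = 50.0000  (q_3=35.5000)
row 3: 0.0000x − 10.0000y = -15.0000  (q_4=100.5000)
Cramer on rows 1–2 → x = 6.5000, y = 1.5000
check cable 4: ‖A_4−P‖² = 24.5000 ≈ L_4² = 24.5000 ✓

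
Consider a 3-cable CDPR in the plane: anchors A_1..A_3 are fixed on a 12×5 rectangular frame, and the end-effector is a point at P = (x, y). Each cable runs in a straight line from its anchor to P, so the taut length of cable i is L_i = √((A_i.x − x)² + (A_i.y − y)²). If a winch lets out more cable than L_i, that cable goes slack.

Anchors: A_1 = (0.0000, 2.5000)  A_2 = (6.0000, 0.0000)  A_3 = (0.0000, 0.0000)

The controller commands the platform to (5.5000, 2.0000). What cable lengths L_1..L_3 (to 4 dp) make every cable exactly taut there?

(5.5227, 2.0616, 5.8523)

L_1 = √((0.0000−5.5000)² + (2.5000−2.0000)²) = 5.5227
L_2 = √((6.0000−5.5000)² + (0.0000−2.0000)²) = 2.0616
L_3 = √((0.0000−5.5000)² + (0.0000−2.0000)²) = 5.8523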